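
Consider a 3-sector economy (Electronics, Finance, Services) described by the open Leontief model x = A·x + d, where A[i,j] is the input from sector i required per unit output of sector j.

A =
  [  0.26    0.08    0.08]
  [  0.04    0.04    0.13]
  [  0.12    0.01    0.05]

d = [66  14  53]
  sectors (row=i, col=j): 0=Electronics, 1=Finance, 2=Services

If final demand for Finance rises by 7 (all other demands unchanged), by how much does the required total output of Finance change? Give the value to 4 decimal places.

7.3500

Form M = I − A:
  [  0.74   -0.08   -0.08]
  [ -0.04    0.96   -0.13]
  [ -0.12   -0.01    0.95]
Leontief inverse L = M⁻¹:
  [  1.3791    0.1163    0.1320]
  [  0.0812    1.0500    0.1505]
  [  0.1751    0.0257    1.0709]
Total output x = L · d:
  x_0 = 1.3791·66 + 0.1163·14 + 0.1320·53 = 99.6438
  x_1 = 0.0812·66 + 1.0500·14 + 0.1505·53 = 28.0344
  x_2 = 0.1751·66 + 0.0257·14 + 1.0709·53 = 68.6712
Δx_1 = L[1,1] · Δd_1 = 1.0500 · 7 = 7.3500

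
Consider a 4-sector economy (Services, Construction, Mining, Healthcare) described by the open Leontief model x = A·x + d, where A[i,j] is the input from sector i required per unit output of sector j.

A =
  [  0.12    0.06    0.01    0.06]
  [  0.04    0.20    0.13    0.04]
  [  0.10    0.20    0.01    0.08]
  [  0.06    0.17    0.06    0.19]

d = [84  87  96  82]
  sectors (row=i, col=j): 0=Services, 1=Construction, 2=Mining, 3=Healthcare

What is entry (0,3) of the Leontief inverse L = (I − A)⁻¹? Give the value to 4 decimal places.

Form M = I − A:
  [  0.88   -0.06   -0.01   -0.06]
  [ -0.04    0.80   -0.13   -0.04]
  [ -0.10   -0.20    0.99   -0.08]
  [ -0.06   -0.17   -0.06    0.81]
Leontief inverse L = M⁻¹:
  [  1.1517    0.1145    0.0324    0.0942]
  [  0.0865    1.3204    0.1797    0.0894]
  [  0.1430    0.3032    1.0593    0.1302]
  [  0.1141    0.3081    0.1186    1.2699]
Total output x = L · d:
  x_0 = 1.1517·84 + 0.1145·87 + 0.0324·96 + 0.0942·82 = 117.5281
  x_1 = 0.0865·84 + 1.3204·87 + 0.1797·96 + 0.0894·82 = 146.7193
  x_2 = 0.1430·84 + 0.3032·87 + 1.0593·96 + 0.1302·82 = 150.7563
  x_3 = 0.1141·84 + 0.3081·87 + 0.1186·96 + 1.2699·82 = 151.9004

L[0,3] = 0.0942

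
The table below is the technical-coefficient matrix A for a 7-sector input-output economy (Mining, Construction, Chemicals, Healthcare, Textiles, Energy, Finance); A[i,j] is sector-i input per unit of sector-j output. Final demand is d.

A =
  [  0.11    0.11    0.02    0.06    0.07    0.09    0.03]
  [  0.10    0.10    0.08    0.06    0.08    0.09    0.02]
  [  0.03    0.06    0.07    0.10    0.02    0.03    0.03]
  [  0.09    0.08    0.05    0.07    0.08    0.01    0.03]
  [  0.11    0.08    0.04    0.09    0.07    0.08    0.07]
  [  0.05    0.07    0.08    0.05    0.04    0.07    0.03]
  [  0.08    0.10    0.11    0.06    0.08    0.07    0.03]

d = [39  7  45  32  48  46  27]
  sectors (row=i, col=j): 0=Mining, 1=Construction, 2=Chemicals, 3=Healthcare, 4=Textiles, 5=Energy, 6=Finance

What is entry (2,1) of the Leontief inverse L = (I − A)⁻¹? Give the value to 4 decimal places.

L[2,1] = 0.1123

Form M = I − A:
  [  0.89   -0.11   -0.02   -0.06   -0.07   -0.09   -0.03]
  [ -0.10    0.90   -0.08   -0.06   -0.08   -0.09   -0.02]
  [ -0.03   -0.06    0.93   -0.10   -0.02   -0.03   -0.03]
  [ -0.09   -0.08   -0.05    0.93   -0.08   -0.01   -0.03]
  [ -0.11   -0.08   -0.04   -0.09    0.93   -0.08   -0.07]
  [ -0.05   -0.07   -0.08   -0.05   -0.04    0.93   -0.03]
  [ -0.08   -0.10   -0.11   -0.06   -0.08   -0.07    0.97]
Leontief inverse L = M⁻¹:
  [  1.1901    0.1915    0.0746    0.1219    0.1300    0.1532    0.0610]
  [  0.1816    1.1843    0.1383    0.1283    0.1408    0.1541    0.0532]
  [  0.0799    0.1123    1.1084    0.1440    0.0590    0.0647    0.0498]
  [  0.1583    0.1483    0.0942    1.1248    0.1309    0.0603    0.0570]
  [  0.1963    0.1687    0.1010    0.1589    1.1356    0.1458    0.1040]
  [  0.1066    0.1302    0.1246    0.1001    0.0830    1.1144    0.0534]
  [  0.1596    0.1831    0.1692    0.1295    0.1397    0.1320    1.0630]
Total output x = L · d:
  x_0 = 1.1901·39 + 0.1915·7 + 0.0746·45 + 0.1219·32 + 0.1300·48 + 0.1532·46 + 0.0610·27 = 69.9436
  x_1 = 0.1816·39 + 1.1843·7 + 0.1383·45 + 0.1283·32 + 0.1408·48 + 0.1541·46 + 0.0532·27 = 40.9841
  x_2 = 0.0799·39 + 0.1123·7 + 1.1084·45 + 0.1440·32 + 0.0590·48 + 0.0647·46 + 0.0498·27 = 65.5386
  x_3 = 0.1583·39 + 0.1483·7 + 0.0942·45 + 1.1248·32 + 0.1309·48 + 0.0603·46 + 0.0570·27 = 58.0408
  x_4 = 0.1963·39 + 0.1687·7 + 0.1010·45 + 0.1589·32 + 1.1356·48 + 0.1458·46 + 0.1040·27 = 82.4902
  x_5 = 0.1066·39 + 0.1302·7 + 0.1246·45 + 0.1001·32 + 0.0830·48 + 1.1144·46 + 0.0534·27 = 70.5734
  x_6 = 0.1596·39 + 0.1831·7 + 0.1692·45 + 0.1295·32 + 0.1397·48 + 0.1320·46 + 1.0630·27 = 60.7474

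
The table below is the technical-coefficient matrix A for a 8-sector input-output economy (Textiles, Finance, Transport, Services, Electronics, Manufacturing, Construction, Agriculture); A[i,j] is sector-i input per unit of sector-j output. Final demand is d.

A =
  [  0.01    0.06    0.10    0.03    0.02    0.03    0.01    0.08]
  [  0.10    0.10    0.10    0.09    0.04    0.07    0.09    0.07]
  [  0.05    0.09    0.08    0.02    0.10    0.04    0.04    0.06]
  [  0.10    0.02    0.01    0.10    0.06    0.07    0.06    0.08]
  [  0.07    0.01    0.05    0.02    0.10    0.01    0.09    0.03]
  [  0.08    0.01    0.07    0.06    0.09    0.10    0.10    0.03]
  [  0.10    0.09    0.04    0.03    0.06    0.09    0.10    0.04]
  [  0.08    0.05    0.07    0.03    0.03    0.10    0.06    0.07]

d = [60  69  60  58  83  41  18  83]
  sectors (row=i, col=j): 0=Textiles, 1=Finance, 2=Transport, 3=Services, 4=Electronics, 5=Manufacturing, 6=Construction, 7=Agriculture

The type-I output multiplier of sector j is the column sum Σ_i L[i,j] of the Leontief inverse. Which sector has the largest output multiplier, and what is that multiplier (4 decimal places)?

Textiles (2.1369)

Form M = I − A:
  [  0.99   -0.06   -0.10   -0.03   -0.02   -0.03   -0.01   -0.08]
  [ -0.10    0.90   -0.10   -0.09   -0.04   -0.07   -0.09   -0.07]
  [ -0.05   -0.09    0.92   -0.02   -0.10   -0.04   -0.04   -0.06]
  [ -0.10   -0.02   -0.01    0.90   -0.06   -0.07   -0.06   -0.08]
  [ -0.07   -0.01   -0.05   -0.02    0.90   -0.01   -0.09   -0.03]
  [ -0.08   -0.01   -0.07   -0.06   -0.09    0.90   -0.10   -0.03]
  [ -0.10   -0.09   -0.04   -0.03   -0.06   -0.09    0.90   -0.04]
  [ -0.08   -0.05   -0.07   -0.03   -0.03   -0.10   -0.06    0.93]
Leontief inverse L = M⁻¹:
  [  1.0596    0.1004    0.1474    0.0608    0.0635    0.0740    0.0550    0.1202]
  [  0.1941    1.1750    0.1875    0.1518    0.1195    0.1533    0.1769    0.1467]
  [  0.1172    0.1433    1.1450    0.0609    0.1605    0.0955    0.1048    0.1127]
  [  0.1682    0.0663    0.0700    1.1449    0.1167    0.1316    0.1233    0.1358]
  [  0.1192    0.0496    0.0962    0.0468    1.1463    0.0500    0.1384    0.0688]
  [  0.1533    0.0628    0.1358    0.1041    0.1589    1.1637    0.1719    0.0857]
  [  0.1778    0.1514    0.1144    0.0796    0.1263    0.1591    1.1756    0.1007]
  [  0.1476    0.1028    0.1363    0.0727    0.0900    0.1630    0.1249    1.1243]
Total output x = L · d:
  x_0 = 1.0596·60 + 0.1004·69 + 0.1474·60 + 0.0608·58 + 0.0635·83 + 0.0740·41 + 0.0550·18 + 0.1202·83 = 102.1499
  x_1 = 0.1941·60 + 1.1750·69 + 0.1875·60 + 0.1518·58 + 0.1195·83 + 0.1533·41 + 0.1769·18 + 0.1467·83 = 144.3378
  x_2 = 0.1172·60 + 0.1433·69 + 1.1450·60 + 0.0609·58 + 0.1605·83 + 0.0955·41 + 0.1048·18 + 0.1127·83 = 117.6313
  x_3 = 0.1682·60 + 0.0663·69 + 0.0700·60 + 1.1449·58 + 0.1167·83 + 0.1316·41 + 0.1233·18 + 0.1358·83 = 113.8383
  x_4 = 0.1192·60 + 0.0496·69 + 0.0962·60 + 0.0468·58 + 1.1463·83 + 0.0500·41 + 0.1384·18 + 0.0688·83 = 124.4480
  x_5 = 0.1533·60 + 0.0628·69 + 0.1358·60 + 0.1041·58 + 0.1589·83 + 1.1637·41 + 0.1719·18 + 0.0857·83 = 98.8158
  x_6 = 0.1778·60 + 0.1514·69 + 0.1144·60 + 0.0796·58 + 0.1263·83 + 0.1591·41 + 1.1756·18 + 0.1007·83 = 79.1208
  x_7 = 0.1476·60 + 0.1028·69 + 0.1363·60 + 0.0727·58 + 0.0900·83 + 0.1630·41 + 0.1249·18 + 1.1243·83 = 138.0650
Output multipliers (column sums of L):
  Textiles: 2.1369
  Finance: 1.8516
  Transport: 2.0325
  Services: 1.7216
  Electronics: 1.9817
  Manufacturing: 1.9902
  Construction: 2.0708
  Agriculture: 1.8949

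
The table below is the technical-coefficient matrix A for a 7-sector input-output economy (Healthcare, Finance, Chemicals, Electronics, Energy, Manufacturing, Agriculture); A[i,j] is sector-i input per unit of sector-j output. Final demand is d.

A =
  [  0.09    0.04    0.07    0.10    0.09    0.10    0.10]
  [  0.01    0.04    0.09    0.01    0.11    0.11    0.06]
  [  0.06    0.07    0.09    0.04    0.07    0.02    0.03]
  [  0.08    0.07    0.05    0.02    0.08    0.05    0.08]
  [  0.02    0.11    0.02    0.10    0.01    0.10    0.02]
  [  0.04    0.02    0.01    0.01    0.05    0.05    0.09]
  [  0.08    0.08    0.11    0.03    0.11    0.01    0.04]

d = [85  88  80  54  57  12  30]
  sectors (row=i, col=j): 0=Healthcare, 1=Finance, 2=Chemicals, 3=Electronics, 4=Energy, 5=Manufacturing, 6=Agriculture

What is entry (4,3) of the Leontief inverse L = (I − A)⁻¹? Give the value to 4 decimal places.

L[4,3] = 0.1203

Form M = I − A:
  [  0.91   -0.04   -0.07   -0.10   -0.09   -0.10   -0.10]
  [ -0.01    0.96   -0.09   -0.01   -0.11   -0.11   -0.06]
  [ -0.06   -0.07    0.91   -0.04   -0.07   -0.02   -0.03]
  [ -0.08   -0.07   -0.05    0.98   -0.08   -0.05   -0.08]
  [ -0.02   -0.11   -0.02   -0.10    0.99   -0.10   -0.02]
  [ -0.04   -0.02   -0.01   -0.01   -0.05    0.95   -0.09]
  [ -0.08   -0.08   -0.11   -0.03   -0.11   -0.01    0.96]
Leontief inverse L = M⁻¹:
  [  1.1464    0.1035    0.1313    0.1466    0.1629    0.1620    0.1608]
  [  0.0428    1.0850    0.1297    0.0411    0.1554    0.1524    0.0973]
  [  0.0934    0.1120    1.1324    0.0716    0.1174    0.0635    0.0665]
  [  0.1187    0.1168    0.0976    1.0562    0.1347    0.0991    0.1228]
  [  0.0508    0.1444    0.0571    0.1203    1.0585    0.1417    0.0615]
  [  0.0654    0.0498    0.0395    0.0320    0.0843    1.0779    0.1166]
  [  0.1200    0.1326    0.1615    0.0710    0.1664    0.0640    1.0829]
Total output x = L · d:
  x_0 = 1.1464·85 + 0.1035·88 + 0.1313·80 + 0.1466·54 + 0.1629·57 + 0.1620·12 + 0.1608·30 = 141.0192
  x_1 = 0.0428·85 + 1.0850·88 + 0.1297·80 + 0.0411·54 + 0.1554·57 + 0.1524·12 + 0.0973·30 = 125.3186
  x_2 = 0.0934·85 + 0.1120·88 + 1.1324·80 + 0.0716·54 + 0.1174·57 + 0.0635·12 + 0.0665·30 = 121.6966
  x_3 = 0.1187·85 + 0.1168·88 + 0.0976·80 + 1.0562·54 + 0.1347·57 + 0.0991·12 + 0.1228·30 = 97.7634
  x_4 = 0.0508·85 + 0.1444·88 + 0.0571·80 + 0.1203·54 + 1.0585·57 + 0.1417·12 + 0.0615·30 = 91.9691
  x_5 = 0.0654·85 + 0.0498·88 + 0.0395·80 + 0.0320·54 + 0.0843·57 + 1.0779·12 + 0.1166·30 = 36.0657
  x_6 = 0.1200·85 + 0.1326·88 + 0.1615·80 + 0.0710·54 + 0.1664·57 + 0.0640·12 + 1.0829·30 = 81.3581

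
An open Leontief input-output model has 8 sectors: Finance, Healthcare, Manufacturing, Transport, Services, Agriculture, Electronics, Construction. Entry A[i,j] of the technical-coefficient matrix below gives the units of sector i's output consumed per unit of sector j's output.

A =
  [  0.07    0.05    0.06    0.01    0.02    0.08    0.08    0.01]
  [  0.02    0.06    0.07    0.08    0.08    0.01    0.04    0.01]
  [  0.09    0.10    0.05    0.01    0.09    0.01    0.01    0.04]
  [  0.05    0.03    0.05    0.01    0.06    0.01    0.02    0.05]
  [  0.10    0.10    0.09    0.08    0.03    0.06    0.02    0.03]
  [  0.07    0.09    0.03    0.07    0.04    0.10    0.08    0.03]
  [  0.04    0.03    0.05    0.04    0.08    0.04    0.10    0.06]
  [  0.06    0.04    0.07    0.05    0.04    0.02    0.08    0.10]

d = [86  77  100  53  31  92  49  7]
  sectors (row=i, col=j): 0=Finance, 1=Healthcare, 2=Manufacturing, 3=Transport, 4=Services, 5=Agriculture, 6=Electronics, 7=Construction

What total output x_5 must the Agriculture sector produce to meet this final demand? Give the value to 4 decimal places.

Form M = I − A:
  [  0.93   -0.05   -0.06   -0.01   -0.02   -0.08   -0.08   -0.01]
  [ -0.02    0.94   -0.07   -0.08   -0.08   -0.01   -0.04   -0.01]
  [ -0.09   -0.10    0.95   -0.01   -0.09   -0.01   -0.01   -0.04]
  [ -0.05   -0.03   -0.05    0.99   -0.06   -0.01   -0.02   -0.05]
  [ -0.10   -0.10   -0.09   -0.08    0.97   -0.06   -0.02   -0.03]
  [ -0.07   -0.09   -0.03   -0.07   -0.04    0.90   -0.08   -0.03]
  [ -0.04   -0.03   -0.05   -0.04   -0.08   -0.04    0.90   -0.06]
  [ -0.06   -0.04   -0.07   -0.05   -0.04   -0.02   -0.08    0.90]
Leontief inverse L = M⁻¹:
  [  1.1105    0.0926    0.0967    0.0387    0.0577    0.1111    0.1189    0.0334]
  [  0.0598    1.1009    0.1085    0.1067    0.1168    0.0314    0.0661    0.0330]
  [  0.1336    0.1460    1.0941    0.0420    0.1266    0.0379    0.0432    0.0624]
  [  0.0824    0.0622    0.0806    1.0311    0.0858    0.0296    0.0446    0.0693]
  [  0.1526    0.1549    0.1399    0.1148    1.0784    0.0941    0.0621    0.0592]
  [  0.1215    0.1437    0.0798    0.1097    0.0887    1.1387    0.1292    0.0621]
  [  0.0887    0.0776    0.0961    0.0740    0.1227    0.0717    1.1425    0.0929]
  [  0.1090    0.0869    0.1174    0.0820    0.0845    0.0492    0.1239    1.1358]
Total output x = L · d:
  x_0 = 1.1105·86 + 0.0926·77 + 0.0967·100 + 0.0387·53 + 0.0577·31 + 0.1111·92 + 0.1189·49 + 0.0334·7 = 132.4208
  x_1 = 0.0598·86 + 1.1009·77 + 0.1085·100 + 0.1067·53 + 0.1168·31 + 0.0314·92 + 0.0661·49 + 0.0330·7 = 116.3946
  x_2 = 0.1336·86 + 0.1460·77 + 1.0941·100 + 0.0420·53 + 0.1266·31 + 0.0379·92 + 0.0432·49 + 0.0624·7 = 144.3297
  x_3 = 0.0824·86 + 0.0622·77 + 0.0806·100 + 1.0311·53 + 0.0858·31 + 0.0296·92 + 0.0446·49 + 0.0693·7 = 82.6403
  x_4 = 0.1526·86 + 0.1549·77 + 0.1399·100 + 0.1148·53 + 1.0784·31 + 0.0941·92 + 0.0621·49 + 0.0592·7 = 90.6596
  x_5 = 0.1215·86 + 0.1437·77 + 0.0798·100 + 0.1097·53 + 0.0887·31 + 1.1387·92 + 0.1292·49 + 0.0621·7 = 149.5762
  x_6 = 0.0887·86 + 0.0776·77 + 0.0961·100 + 0.0740·53 + 0.1227·31 + 0.0717·92 + 1.1425·49 + 0.0929·7 = 94.1619
  x_7 = 0.1090·86 + 0.0869·77 + 0.1174·100 + 0.0820·53 + 0.0845·31 + 0.0492·92 + 0.1239·49 + 1.1358·7 = 53.3189

149.5762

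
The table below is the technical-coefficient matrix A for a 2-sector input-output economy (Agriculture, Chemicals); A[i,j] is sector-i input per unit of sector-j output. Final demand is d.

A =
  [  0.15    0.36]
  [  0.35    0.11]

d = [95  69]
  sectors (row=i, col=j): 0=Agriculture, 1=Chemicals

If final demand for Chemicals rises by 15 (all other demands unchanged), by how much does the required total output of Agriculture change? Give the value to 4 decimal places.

8.5646

Form M = I − A:
  [  0.85   -0.36]
  [ -0.35    0.89]
Leontief inverse L = M⁻¹:
  [  1.4116    0.5710]
  [  0.5551    1.3481]
Total output x = L · d:
  x_0 = 1.4116·95 + 0.5710·69 = 173.4972
  x_1 = 0.5551·95 + 1.3481·69 = 145.7573
Δx_0 = L[0,1] · Δd_1 = 0.5710 · 15 = 8.5646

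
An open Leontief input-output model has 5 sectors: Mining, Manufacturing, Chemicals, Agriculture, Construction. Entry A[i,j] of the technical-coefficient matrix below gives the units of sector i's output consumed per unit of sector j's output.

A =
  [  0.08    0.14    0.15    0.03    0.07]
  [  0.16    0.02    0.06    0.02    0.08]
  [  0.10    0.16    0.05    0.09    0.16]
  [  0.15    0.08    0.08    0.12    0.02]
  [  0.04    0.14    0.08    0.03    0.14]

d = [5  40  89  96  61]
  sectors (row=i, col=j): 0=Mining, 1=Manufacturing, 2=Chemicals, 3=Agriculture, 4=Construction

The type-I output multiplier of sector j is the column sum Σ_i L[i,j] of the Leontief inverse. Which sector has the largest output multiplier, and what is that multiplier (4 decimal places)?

Manufacturing (1.9760)

Form M = I − A:
  [  0.92   -0.14   -0.15   -0.03   -0.07]
  [ -0.16    0.98   -0.06   -0.02   -0.08]
  [ -0.10   -0.16    0.95   -0.09   -0.16]
  [ -0.15   -0.08   -0.08    0.88   -0.02]
  [ -0.04   -0.14   -0.08   -0.03    0.86]
Leontief inverse L = M⁻¹:
  [  1.1698    0.2316    0.2189    0.0730    0.1592]
  [  0.2178    1.0956    0.1198    0.0495    0.1431]
  [  0.2023    0.2617    1.1342    0.1375    0.2550]
  [  0.2403    0.1678    0.1545    1.1673    0.0911]
  [  0.1171    0.2193    0.1406    0.0650    1.2204]
Total output x = L · d:
  x_0 = 1.1698·5 + 0.2316·40 + 0.2189·89 + 0.0730·96 + 0.1592·61 = 51.3053
  x_1 = 0.2178·5 + 1.0956·40 + 0.1198·89 + 0.0495·96 + 0.1431·61 = 69.0502
  x_2 = 0.2023·5 + 0.2617·40 + 1.1342·89 + 0.1375·96 + 0.2550·61 = 141.1805
  x_3 = 0.2403·5 + 0.1678·40 + 0.1545·89 + 1.1673·96 + 0.0911·61 = 139.2787
  x_4 = 0.1171·5 + 0.2193·40 + 0.1406·89 + 0.0650·96 + 1.2204·61 = 102.5489
Output multipliers (column sums of L):
  Mining: 1.9473
  Manufacturing: 1.9760
  Chemicals: 1.7679
  Agriculture: 1.4922
  Construction: 1.8687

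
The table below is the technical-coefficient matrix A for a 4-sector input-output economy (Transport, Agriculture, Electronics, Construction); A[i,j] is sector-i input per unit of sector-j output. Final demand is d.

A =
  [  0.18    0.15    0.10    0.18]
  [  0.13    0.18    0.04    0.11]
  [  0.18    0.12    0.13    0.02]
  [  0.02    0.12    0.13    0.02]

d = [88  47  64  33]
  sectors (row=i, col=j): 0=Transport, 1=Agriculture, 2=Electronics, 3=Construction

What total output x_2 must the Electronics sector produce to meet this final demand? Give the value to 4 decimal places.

Form M = I − A:
  [  0.82   -0.15   -0.10   -0.18]
  [ -0.13    0.82   -0.04   -0.11]
  [ -0.18   -0.12    0.87   -0.02]
  [ -0.02   -0.12   -0.13    0.98]
Leontief inverse L = M⁻¹:
  [  1.3219    0.3136    0.2085    0.2823]
  [  0.2376    1.3082    0.1163    0.1929]
  [  0.3085    0.2499    1.2127    0.1095]
  [  0.0970    0.1997    0.1794    1.0643]
Total output x = L · d:
  x_0 = 1.3219·88 + 0.3136·47 + 0.2085·64 + 0.2823·33 = 153.7285
  x_1 = 0.2376·88 + 1.3082·47 + 0.1163·64 + 0.1929·33 = 96.2041
  x_2 = 0.3085·88 + 0.2499·47 + 1.2127·64 + 0.1095·33 = 120.1220
  x_3 = 0.0970·88 + 0.1997·47 + 0.1794·64 + 1.0643·33 = 64.5254

120.1220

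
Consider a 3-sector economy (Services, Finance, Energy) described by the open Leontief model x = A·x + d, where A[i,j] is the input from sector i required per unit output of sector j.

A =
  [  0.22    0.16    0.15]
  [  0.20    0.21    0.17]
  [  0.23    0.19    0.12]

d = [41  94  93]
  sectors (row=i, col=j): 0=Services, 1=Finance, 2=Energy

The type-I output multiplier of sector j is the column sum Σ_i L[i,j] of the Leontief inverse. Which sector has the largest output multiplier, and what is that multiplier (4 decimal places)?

Services (2.4410)

Form M = I − A:
  [  0.78   -0.16   -0.15]
  [ -0.20    0.79   -0.17]
  [ -0.23   -0.19    0.88]
Leontief inverse L = M⁻¹:
  [  1.4741    0.3765    0.3240]
  [  0.4783    1.4497    0.3616]
  [  0.4886    0.4114    1.2991]
Total output x = L · d:
  x_0 = 1.4741·41 + 0.3765·94 + 0.3240·93 = 125.9603
  x_1 = 0.4783·41 + 1.4497·94 + 0.3616·93 = 189.5068
  x_2 = 0.4886·41 + 0.4114·94 + 1.2991·93 = 179.5195
Output multipliers (column sums of L):
  Services: 2.4410
  Finance: 2.2375
  Energy: 1.9847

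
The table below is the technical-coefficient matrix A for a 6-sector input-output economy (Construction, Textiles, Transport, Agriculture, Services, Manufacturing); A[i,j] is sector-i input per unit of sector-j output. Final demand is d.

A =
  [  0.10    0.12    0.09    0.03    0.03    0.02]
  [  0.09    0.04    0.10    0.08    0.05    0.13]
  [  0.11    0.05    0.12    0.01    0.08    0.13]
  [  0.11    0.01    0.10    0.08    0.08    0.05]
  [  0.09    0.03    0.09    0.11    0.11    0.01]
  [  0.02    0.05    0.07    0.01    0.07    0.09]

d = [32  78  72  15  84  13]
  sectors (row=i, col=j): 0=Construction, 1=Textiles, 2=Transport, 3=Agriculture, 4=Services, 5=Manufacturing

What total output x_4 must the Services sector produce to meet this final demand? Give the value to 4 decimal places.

123.7308

Form M = I − A:
  [  0.90   -0.12   -0.09   -0.03   -0.03   -0.02]
  [ -0.09    0.96   -0.10   -0.08   -0.05   -0.13]
  [ -0.11   -0.05    0.88   -0.01   -0.08   -0.13]
  [ -0.11   -0.01   -0.10    0.92   -0.08   -0.05]
  [ -0.09   -0.03   -0.09   -0.11    0.89   -0.01]
  [ -0.02   -0.05   -0.07   -0.01   -0.07    0.91]
Leontief inverse L = M⁻¹:
  [  1.1633    0.1605    0.1580    0.0633    0.0740    0.0754]
  [  0.1598    1.0856    0.1793    0.1166    0.1080    0.1918]
  [  0.1807    0.1001    1.2011    0.0464    0.1391    0.1939]
  [  0.1781    0.0522    0.1724    1.1161    0.1325    0.0988]
  [  0.1640    0.0703    0.1661    0.1534    1.1664    0.0586]
  [  0.0628    0.0768    0.1204    0.0354    0.1094    1.1316]
Total output x = L · d:
  x_0 = 1.1633·32 + 0.1605·78 + 0.1580·72 + 0.0633·15 + 0.0740·84 + 0.0754·13 = 69.2699
  x_1 = 0.1598·32 + 1.0856·78 + 0.1793·72 + 0.1166·15 + 0.1080·84 + 0.1918·13 = 116.0096
  x_2 = 0.1807·32 + 0.1001·78 + 1.2011·72 + 0.0464·15 + 0.1391·84 + 0.1939·13 = 114.9728
  x_3 = 0.1781·32 + 0.0522·78 + 0.1724·72 + 1.1161·15 + 0.1325·84 + 0.0988·13 = 51.3380
  x_4 = 0.1640·32 + 0.0703·78 + 0.1661·72 + 0.1534·15 + 1.1664·84 + 0.0586·13 = 123.7308
  x_5 = 0.0628·32 + 0.0768·78 + 0.1204·72 + 0.0354·15 + 0.1094·84 + 1.1316·13 = 41.1083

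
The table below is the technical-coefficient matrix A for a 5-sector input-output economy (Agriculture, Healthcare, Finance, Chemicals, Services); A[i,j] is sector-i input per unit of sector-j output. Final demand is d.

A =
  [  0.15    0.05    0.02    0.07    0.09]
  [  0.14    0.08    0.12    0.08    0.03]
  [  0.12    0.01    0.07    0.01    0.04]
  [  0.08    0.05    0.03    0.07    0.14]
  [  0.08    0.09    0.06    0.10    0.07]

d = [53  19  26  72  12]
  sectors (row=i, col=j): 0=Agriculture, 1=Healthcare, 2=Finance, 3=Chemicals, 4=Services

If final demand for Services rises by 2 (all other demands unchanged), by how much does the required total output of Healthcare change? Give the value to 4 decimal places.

0.1665

Form M = I − A:
  [  0.85   -0.05   -0.02   -0.07   -0.09]
  [ -0.14    0.92   -0.12   -0.08   -0.03]
  [ -0.12   -0.01    0.93   -0.01   -0.04]
  [ -0.08   -0.05   -0.03    0.93   -0.14]
  [ -0.08   -0.09   -0.06   -0.10    0.93]
Leontief inverse L = M⁻¹:
  [  1.2220    0.0870    0.0503    0.1151    0.1405]
  [  0.2256    1.1158    0.1582    0.1236    0.0832]
  [  0.1683    0.0296    1.0883    0.0344    0.0692]
  [  0.1458    0.0875    0.0625    1.1146    0.1874]
  [  0.1535    0.1268    0.0966    0.1439    1.1200]
Total output x = L · d:
  x_0 = 1.2220·53 + 0.0870·19 + 0.0503·26 + 0.1151·72 + 0.1405·12 = 77.6976
  x_1 = 0.2256·53 + 1.1158·19 + 0.1582·26 + 0.1236·72 + 0.0832·12 = 47.1674
  x_2 = 0.1683·53 + 0.0296·19 + 1.0883·26 + 0.0344·72 + 0.0692·12 = 41.0804
  x_3 = 0.1458·53 + 0.0875·19 + 0.0625·26 + 1.1146·72 + 0.1874·12 = 93.5124
  x_4 = 0.1535·53 + 0.1268·19 + 0.0966·26 + 0.1439·72 + 1.1200·12 = 36.8569
Δx_1 = L[1,4] · Δd_4 = 0.0832 · 2 = 0.1665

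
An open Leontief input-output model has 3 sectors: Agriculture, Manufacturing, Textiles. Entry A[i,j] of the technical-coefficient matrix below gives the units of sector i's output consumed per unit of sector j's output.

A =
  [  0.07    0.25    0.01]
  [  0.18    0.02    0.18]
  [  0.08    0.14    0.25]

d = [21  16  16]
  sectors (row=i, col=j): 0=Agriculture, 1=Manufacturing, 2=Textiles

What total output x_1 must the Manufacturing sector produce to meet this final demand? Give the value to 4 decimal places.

Form M = I − A:
  [  0.93   -0.25   -0.01]
  [ -0.18    0.98   -0.18]
  [ -0.08   -0.14    0.75]
Leontief inverse L = M⁻¹:
  [  1.1417    0.3038    0.0881]
  [  0.2403    1.1206    0.2721]
  [  0.1666    0.2416    1.3935]
Total output x = L · d:
  x_0 = 1.1417·21 + 0.3038·16 + 0.0881·16 = 30.2463
  x_1 = 0.2403·21 + 1.1206·16 + 0.2721·16 = 27.3300
  x_2 = 0.1666·21 + 0.2416·16 + 1.3935·16 = 29.6612

27.3300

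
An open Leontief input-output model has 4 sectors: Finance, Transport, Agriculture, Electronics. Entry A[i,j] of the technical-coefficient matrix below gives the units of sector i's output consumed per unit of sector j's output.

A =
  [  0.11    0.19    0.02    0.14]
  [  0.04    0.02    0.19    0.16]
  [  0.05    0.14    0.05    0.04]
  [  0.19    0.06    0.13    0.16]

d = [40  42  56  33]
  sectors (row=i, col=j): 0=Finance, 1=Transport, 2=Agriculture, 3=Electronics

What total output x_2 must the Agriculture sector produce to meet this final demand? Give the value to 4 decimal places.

76.6004

Form M = I − A:
  [  0.89   -0.19   -0.02   -0.14]
  [ -0.04    0.98   -0.19   -0.16]
  [ -0.05   -0.14    0.95   -0.04]
  [ -0.19   -0.06   -0.13    0.84]
Leontief inverse L = M⁻¹:
  [  1.1962    0.2636    0.1128    0.2550]
  [  0.1145    1.0935    0.2539    0.2395]
  [  0.0922    0.1820    1.1050    0.1027]
  [  0.2930    0.1659    0.2147    1.2811]
Total output x = L · d:
  x_0 = 1.1962·40 + 0.2636·42 + 0.1128·56 + 0.2550·33 = 73.6519
  x_1 = 0.1145·40 + 1.0935·42 + 0.2539·56 + 0.2395·33 = 72.6308
  x_2 = 0.0922·40 + 0.1820·42 + 1.1050·56 + 0.1027·33 = 76.6004
  x_3 = 0.2930·40 + 0.1659·42 + 0.2147·56 + 1.2811·33 = 72.9878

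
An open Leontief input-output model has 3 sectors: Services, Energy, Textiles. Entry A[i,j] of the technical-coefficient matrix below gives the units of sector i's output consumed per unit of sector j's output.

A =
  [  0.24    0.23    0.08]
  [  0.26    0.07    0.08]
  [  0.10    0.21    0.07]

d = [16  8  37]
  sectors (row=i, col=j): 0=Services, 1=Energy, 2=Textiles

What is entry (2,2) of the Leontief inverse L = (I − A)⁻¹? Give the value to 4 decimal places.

L[2,2] = 1.1246

Form M = I − A:
  [  0.76   -0.23   -0.08]
  [ -0.26    0.93   -0.08]
  [ -0.10   -0.21    0.93]
Leontief inverse L = M⁻¹:
  [  1.4742    0.4010    0.1613]
  [  0.4342    1.2147    0.1418]
  [  0.2566    0.3174    1.1246]
Total output x = L · d:
  x_0 = 1.4742·16 + 0.4010·8 + 0.1613·37 = 32.7638
  x_1 = 0.4342·16 + 1.2147·8 + 0.1418·37 = 21.9130
  x_2 = 0.2566·16 + 0.3174·8 + 1.1246·37 = 48.2560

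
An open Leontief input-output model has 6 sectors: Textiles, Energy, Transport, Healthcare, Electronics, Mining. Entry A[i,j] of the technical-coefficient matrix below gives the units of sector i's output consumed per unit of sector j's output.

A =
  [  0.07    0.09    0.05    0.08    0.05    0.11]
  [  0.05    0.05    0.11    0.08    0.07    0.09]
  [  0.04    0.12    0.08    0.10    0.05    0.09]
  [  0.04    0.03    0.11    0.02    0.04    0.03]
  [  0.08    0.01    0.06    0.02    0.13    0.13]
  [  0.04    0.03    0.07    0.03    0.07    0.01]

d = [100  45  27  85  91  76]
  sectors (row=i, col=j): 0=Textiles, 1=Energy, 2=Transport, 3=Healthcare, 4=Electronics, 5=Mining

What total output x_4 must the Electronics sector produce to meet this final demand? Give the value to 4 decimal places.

143.2513

Form M = I − A:
  [  0.93   -0.09   -0.05   -0.08   -0.05   -0.11]
  [ -0.05    0.95   -0.11   -0.08   -0.07   -0.09]
  [ -0.04   -0.12    0.92   -0.10   -0.05   -0.09]
  [ -0.04   -0.03   -0.11    0.98   -0.04   -0.03]
  [ -0.08   -0.01   -0.06   -0.02    0.87   -0.13]
  [ -0.04   -0.03   -0.07   -0.03   -0.07    0.99]
Leontief inverse L = M⁻¹:
  [  1.1074    0.1285    0.1085    0.1189    0.0986    0.1611]
  [  0.0876    1.0918    0.1684    0.1203    0.1196    0.1437]
  [  0.0792    0.1624    1.1455    0.1431    0.1017    0.1454]
  [  0.0636    0.0604    0.1458    1.0489    0.0705    0.0668]
  [  0.1192    0.0451    0.1096    0.0544    1.1835    0.1844]
  [  0.0633    0.0548    0.1026    0.0542    0.1006    1.0463]
Total output x = L · d:
  x_0 = 1.1074·100 + 0.1285·45 + 0.1085·27 + 0.1189·85 + 0.0986·91 + 0.1611·76 = 150.7773
  x_1 = 0.0876·100 + 1.0918·45 + 0.1684·27 + 0.1203·85 + 0.1196·91 + 0.1437·76 = 94.4683
  x_2 = 0.0792·100 + 0.1624·45 + 1.1455·27 + 0.1431·85 + 0.1017·91 + 0.1454·76 = 78.6229
  x_3 = 0.0636·100 + 0.0604·45 + 0.1458·27 + 1.0489·85 + 0.0705·91 + 0.0668·76 = 113.6626
  x_4 = 0.1192·100 + 0.0451·45 + 0.1096·27 + 0.0544·85 + 1.1835·91 + 0.1844·76 = 143.2513
  x_5 = 0.0633·100 + 0.0548·45 + 0.1026·27 + 0.0542·85 + 0.1006·91 + 1.0463·76 = 104.8548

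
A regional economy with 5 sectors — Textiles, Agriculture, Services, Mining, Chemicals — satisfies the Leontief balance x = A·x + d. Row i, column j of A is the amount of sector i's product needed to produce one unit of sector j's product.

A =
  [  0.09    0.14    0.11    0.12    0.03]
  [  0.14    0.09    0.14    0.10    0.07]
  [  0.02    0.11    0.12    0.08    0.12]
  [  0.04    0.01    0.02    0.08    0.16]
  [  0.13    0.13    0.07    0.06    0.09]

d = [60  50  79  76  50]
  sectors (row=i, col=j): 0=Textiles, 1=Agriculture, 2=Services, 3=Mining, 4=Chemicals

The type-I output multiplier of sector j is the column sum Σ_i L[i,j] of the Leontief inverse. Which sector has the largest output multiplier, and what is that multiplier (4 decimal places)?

Agriculture (1.8811)

Form M = I − A:
  [  0.91   -0.14   -0.11   -0.12   -0.03]
  [ -0.14    0.91   -0.14   -0.10   -0.07]
  [ -0.02   -0.11    0.88   -0.08   -0.12]
  [ -0.04   -0.01   -0.02    0.92   -0.16]
  [ -0.13   -0.13   -0.07   -0.06    0.91]
Leontief inverse L = M⁻¹:
  [  1.1626    0.2211    0.1943    0.2001    0.1161]
  [  0.2191    1.1861    0.2333    0.1884    0.1623]
  [  0.0908    0.1892    1.1973    0.1497    0.2017]
  [  0.0915    0.0649    0.0644    1.1255    0.2144]
  [  0.2104    0.2199    0.1574    0.1412    1.1683]
Total output x = L · d:
  x_0 = 1.1626·60 + 0.2211·50 + 0.1943·79 + 0.2001·76 + 0.1161·50 = 117.1795
  x_1 = 0.2191·60 + 1.1861·50 + 0.2333·79 + 0.1884·76 + 0.1623·50 = 113.3082
  x_2 = 0.0908·60 + 0.1892·50 + 1.1973·79 + 0.1497·76 + 0.2017·50 = 130.9524
  x_3 = 0.0915·60 + 0.0649·50 + 0.0644·79 + 1.1255·76 + 0.2144·50 = 110.0780
  x_4 = 0.2104·60 + 0.2199·50 + 0.1574·79 + 0.1412·76 + 1.1683·50 = 105.2030
Output multipliers (column sums of L):
  Textiles: 1.7744
  Agriculture: 1.8811
  Services: 1.8466
  Mining: 1.8049
  Chemicals: 1.8630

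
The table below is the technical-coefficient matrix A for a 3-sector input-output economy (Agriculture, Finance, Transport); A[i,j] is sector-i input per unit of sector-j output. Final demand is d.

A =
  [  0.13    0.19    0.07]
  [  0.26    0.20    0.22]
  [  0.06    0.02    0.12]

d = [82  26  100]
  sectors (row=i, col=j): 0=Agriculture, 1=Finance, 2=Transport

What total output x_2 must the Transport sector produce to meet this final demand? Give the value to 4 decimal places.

Form M = I − A:
  [  0.87   -0.19   -0.07]
  [ -0.26    0.80   -0.22]
  [ -0.06   -0.02    0.88]
Leontief inverse L = M⁻¹:
  [  1.2516    0.3016    0.1750]
  [  0.4330    1.3622    0.3750]
  [  0.0952    0.0515    1.1568]
Total output x = L · d:
  x_0 = 1.2516·82 + 0.3016·26 + 0.1750·100 = 127.9740
  x_1 = 0.4330·82 + 1.3622·26 + 0.3750·100 = 108.4187
  x_2 = 0.0952·82 + 0.0515·26 + 1.1568·100 = 124.8259

124.8259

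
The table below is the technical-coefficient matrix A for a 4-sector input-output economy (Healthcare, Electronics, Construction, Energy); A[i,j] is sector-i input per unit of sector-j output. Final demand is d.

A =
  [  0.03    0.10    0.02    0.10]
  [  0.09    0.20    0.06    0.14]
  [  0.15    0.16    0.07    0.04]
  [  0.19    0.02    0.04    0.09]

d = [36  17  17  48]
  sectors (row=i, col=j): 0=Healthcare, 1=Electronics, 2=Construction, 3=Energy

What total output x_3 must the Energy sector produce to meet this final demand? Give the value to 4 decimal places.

Form M = I − A:
  [  0.97   -0.10   -0.02   -0.10]
  [ -0.09    0.80   -0.06   -0.14]
  [ -0.15   -0.16    0.93   -0.04]
  [ -0.19   -0.02   -0.04    0.91]
Leontief inverse L = M⁻¹:
  [  1.0784    0.1461    0.0388    0.1427]
  [  0.1792    1.2974    0.0972    0.2236]
  [  0.2150    0.2498    1.1008    0.1104]
  [  0.2386    0.0700    0.0586    1.1385]
Total output x = L · d:
  x_0 = 1.0784·36 + 0.1461·17 + 0.0388·17 + 0.1427·48 = 48.8156
  x_1 = 0.1792·36 + 1.2974·17 + 0.0972·17 + 0.2236·48 = 40.8905
  x_2 = 0.2150·36 + 0.2498·17 + 1.1008·17 + 0.1104·48 = 36.0018
  x_3 = 0.2386·36 + 0.0700·17 + 0.0586·17 + 1.1385·48 = 65.4207

65.4207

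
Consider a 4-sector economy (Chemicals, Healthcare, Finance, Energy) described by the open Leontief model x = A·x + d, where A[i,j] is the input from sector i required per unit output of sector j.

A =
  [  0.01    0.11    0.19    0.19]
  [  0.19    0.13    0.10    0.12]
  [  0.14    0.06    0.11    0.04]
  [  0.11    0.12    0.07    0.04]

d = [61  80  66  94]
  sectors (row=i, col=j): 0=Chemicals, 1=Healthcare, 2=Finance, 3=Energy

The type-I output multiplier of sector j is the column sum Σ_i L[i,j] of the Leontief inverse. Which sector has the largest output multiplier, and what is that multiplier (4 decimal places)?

Finance (1.8336)

Form M = I − A:
  [  0.99   -0.11   -0.19   -0.19]
  [ -0.19    0.87   -0.10   -0.12]
  [ -0.14   -0.06    0.89   -0.04]
  [ -0.11   -0.12   -0.07    0.96]
Leontief inverse L = M⁻¹:
  [  1.1159    0.1959    0.2805    0.2570]
  [  0.2918    1.2318    0.2181    0.2208]
  [  0.2033    0.1222    1.1890    0.1050]
  [  0.1792    0.1853    0.1461    1.1064]
Total output x = L · d:
  x_0 = 1.1159·61 + 0.1959·80 + 0.2805·66 + 0.2570·94 = 126.4125
  x_1 = 0.2918·61 + 1.2318·80 + 0.2181·66 + 0.2208·94 = 151.4920
  x_2 = 0.2033·61 + 0.1222·80 + 1.1890·66 + 0.1050·94 = 110.5204
  x_3 = 0.1792·61 + 0.1853·80 + 0.1461·66 + 1.1064·94 = 139.3967
Output multipliers (column sums of L):
  Chemicals: 1.7901
  Healthcare: 1.7352
  Finance: 1.8336
  Energy: 1.6893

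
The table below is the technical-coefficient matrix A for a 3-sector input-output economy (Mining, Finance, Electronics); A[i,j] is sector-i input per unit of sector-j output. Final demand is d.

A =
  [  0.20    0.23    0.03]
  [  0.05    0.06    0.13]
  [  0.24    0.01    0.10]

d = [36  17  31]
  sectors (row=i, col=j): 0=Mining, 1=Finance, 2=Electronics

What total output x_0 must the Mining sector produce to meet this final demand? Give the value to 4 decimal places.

54.8535

Form M = I − A:
  [  0.80   -0.23   -0.03]
  [ -0.05    0.94   -0.13]
  [ -0.24   -0.01    0.90]
Leontief inverse L = M⁻¹:
  [  1.2966    0.3182    0.0892]
  [  0.1170    1.0942    0.1619]
  [  0.3471    0.0970    1.1367]
Total output x = L · d:
  x_0 = 1.2966·36 + 0.3182·17 + 0.0892·31 = 54.8535
  x_1 = 0.1170·36 + 1.0942·17 + 0.1619·31 = 27.8322
  x_2 = 0.3471·36 + 0.0970·17 + 1.1367·31 = 49.3813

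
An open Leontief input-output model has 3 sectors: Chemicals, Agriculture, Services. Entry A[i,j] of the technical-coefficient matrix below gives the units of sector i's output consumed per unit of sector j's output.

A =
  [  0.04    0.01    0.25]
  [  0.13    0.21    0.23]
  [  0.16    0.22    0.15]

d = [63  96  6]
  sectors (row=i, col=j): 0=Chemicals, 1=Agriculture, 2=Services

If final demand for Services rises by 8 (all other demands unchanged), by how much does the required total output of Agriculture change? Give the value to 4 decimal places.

Form M = I − A:
  [  0.96   -0.01   -0.25]
  [ -0.13    0.79   -0.23]
  [ -0.16   -0.22    0.85]
Leontief inverse L = M⁻¹:
  [  1.1170    0.1142    0.3595]
  [  0.2650    1.3961    0.4557]
  [  0.2789    0.3828    1.3621]
Total output x = L · d:
  x_0 = 1.1170·63 + 0.1142·96 + 0.3595·6 = 83.4978
  x_1 = 0.2650·63 + 1.3961·96 + 0.4557·6 = 153.4534
  x_2 = 0.2789·63 + 0.3828·96 + 1.3621·6 = 62.4934
Δx_1 = L[1,2] · Δd_2 = 0.4557 · 8 = 3.6456

3.6456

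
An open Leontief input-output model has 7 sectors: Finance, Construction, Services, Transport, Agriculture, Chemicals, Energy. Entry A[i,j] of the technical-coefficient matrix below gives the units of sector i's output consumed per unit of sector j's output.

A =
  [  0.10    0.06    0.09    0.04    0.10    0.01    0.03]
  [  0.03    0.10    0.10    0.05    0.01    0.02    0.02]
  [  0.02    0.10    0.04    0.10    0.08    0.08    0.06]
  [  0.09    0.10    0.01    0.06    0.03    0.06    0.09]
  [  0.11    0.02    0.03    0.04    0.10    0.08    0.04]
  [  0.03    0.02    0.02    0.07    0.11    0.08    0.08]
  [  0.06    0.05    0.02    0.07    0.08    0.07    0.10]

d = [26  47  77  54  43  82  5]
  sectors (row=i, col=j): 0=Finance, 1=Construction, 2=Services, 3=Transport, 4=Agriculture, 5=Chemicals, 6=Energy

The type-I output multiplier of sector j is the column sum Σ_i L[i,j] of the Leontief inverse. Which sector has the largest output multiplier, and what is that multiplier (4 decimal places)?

Agriculture (1.8818)

Form M = I − A:
  [  0.90   -0.06   -0.09   -0.04   -0.10   -0.01   -0.03]
  [ -0.03    0.90   -0.10   -0.05   -0.01   -0.02   -0.02]
  [ -0.02   -0.10    0.96   -0.10   -0.08   -0.08   -0.06]
  [ -0.09   -0.10   -0.01    0.94   -0.03   -0.06   -0.09]
  [ -0.11   -0.02   -0.03   -0.04    0.90   -0.08   -0.04]
  [ -0.03   -0.02   -0.02   -0.07   -0.11    0.92   -0.08]
  [ -0.06   -0.05   -0.02   -0.07   -0.08   -0.07    0.90]
Leontief inverse L = M⁻¹:
  [  1.1512    0.1086    0.1275    0.0838    0.1555    0.0502    0.0690]
  [  0.0602    1.1440    0.1292    0.0866    0.0444    0.0502    0.0511]
  [  0.0720    0.1527    1.0751    0.1490    0.1356    0.1274    0.1097]
  [  0.1385    0.1485    0.0473    1.1034    0.0819    0.0981    0.1338]
  [  0.1628    0.0598    0.0628    0.0812    1.1602    0.1209    0.0814]
  [  0.0803    0.0585    0.0460    0.1116    0.1660    1.1244    0.1255]
  [  0.1132    0.0956    0.0524    0.1154    0.1383    0.1148    1.1484]
Total output x = L · d:
  x_0 = 1.1512·26 + 0.1086·47 + 0.1275·77 + 0.0838·54 + 0.1555·43 + 0.0502·82 + 0.0690·5 = 60.5278
  x_1 = 0.0602·26 + 1.1440·47 + 0.1292·77 + 0.0866·54 + 0.0444·43 + 0.0502·82 + 0.0511·5 = 76.2409
  x_2 = 0.0720·26 + 0.1527·47 + 1.0751·77 + 0.1490·54 + 0.1356·43 + 0.1274·82 + 0.1097·5 = 116.7032
  x_3 = 0.1385·26 + 0.1485·47 + 0.0473·77 + 1.1034·54 + 0.0819·43 + 0.0981·82 + 0.1338·5 = 86.0502
  x_4 = 0.1628·26 + 0.0598·47 + 0.0628·77 + 0.0812·54 + 1.1602·43 + 0.1209·82 + 0.0814·5 = 76.4748
  x_5 = 0.0803·26 + 0.0585·47 + 0.0460·77 + 0.1116·54 + 0.1660·43 + 1.1244·82 + 0.1255·5 = 114.3640
  x_6 = 0.1132·26 + 0.0956·47 + 0.0524·77 + 0.1154·54 + 0.1383·43 + 0.1148·82 + 1.1484·5 = 38.8053
Output multipliers (column sums of L):
  Finance: 1.7782
  Construction: 1.7679
  Services: 1.5403
  Transport: 1.7310
  Agriculture: 1.8818
  Chemicals: 1.6860
  Energy: 1.7190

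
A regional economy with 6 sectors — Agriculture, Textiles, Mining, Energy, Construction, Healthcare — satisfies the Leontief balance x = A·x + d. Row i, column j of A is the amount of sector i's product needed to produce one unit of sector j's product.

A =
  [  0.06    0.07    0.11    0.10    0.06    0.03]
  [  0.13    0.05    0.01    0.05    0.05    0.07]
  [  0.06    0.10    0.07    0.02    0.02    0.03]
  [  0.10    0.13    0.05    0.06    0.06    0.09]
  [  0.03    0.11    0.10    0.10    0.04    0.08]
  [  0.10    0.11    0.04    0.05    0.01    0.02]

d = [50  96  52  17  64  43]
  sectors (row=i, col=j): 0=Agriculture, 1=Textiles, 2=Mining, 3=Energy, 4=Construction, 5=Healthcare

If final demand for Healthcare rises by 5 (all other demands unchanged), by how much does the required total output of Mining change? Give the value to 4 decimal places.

Form M = I − A:
  [  0.94   -0.07   -0.11   -0.10   -0.06   -0.03]
  [ -0.13    0.95   -0.01   -0.05   -0.05   -0.07]
  [ -0.06   -0.10    0.93   -0.02   -0.02   -0.03]
  [ -0.10   -0.13   -0.05    0.94   -0.06   -0.09]
  [ -0.03   -0.11   -0.10   -0.10    0.96   -0.08]
  [ -0.10   -0.11   -0.04   -0.05   -0.01    0.98]
Leontief inverse L = M⁻¹:
  [  1.1179    0.1365    0.1540    0.1427    0.0898    0.0691]
  [  0.1789    1.1043    0.0506    0.0923    0.0766    0.1006]
  [  0.1018    0.1408    1.0981    0.0489    0.0402    0.0546]
  [  0.1694    0.2011    0.0978    1.1117    0.0940    0.1323]
  [  0.0960    0.1794    0.1412    0.1430    1.0701    0.1206]
  [  0.1479    0.1557    0.0726    0.0851    0.0351    1.0490]
Total output x = L · d:
  x_0 = 1.1179·50 + 0.1365·96 + 0.1540·52 + 0.1427·17 + 0.0898·64 + 0.0691·43 = 88.1584
  x_1 = 0.1789·50 + 1.1043·96 + 0.0506·52 + 0.0923·17 + 0.0766·64 + 0.1006·43 = 128.3854
  x_2 = 0.1018·50 + 0.1408·96 + 1.0981·52 + 0.0489·17 + 0.0402·64 + 0.0546·43 = 81.4562
  x_3 = 0.1694·50 + 0.2011·96 + 0.0978·52 + 1.1117·17 + 0.0940·64 + 0.1323·43 = 63.4575
  x_4 = 0.0960·50 + 0.1794·96 + 0.1412·52 + 0.1430·17 + 1.0701·64 + 0.1206·43 = 105.4712
  x_5 = 0.1479·50 + 0.1557·96 + 0.0726·52 + 0.0851·17 + 0.0351·64 + 1.0490·43 = 74.9225
Δx_2 = L[2,5] · Δd_5 = 0.0546 · 5 = 0.2728

0.2728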